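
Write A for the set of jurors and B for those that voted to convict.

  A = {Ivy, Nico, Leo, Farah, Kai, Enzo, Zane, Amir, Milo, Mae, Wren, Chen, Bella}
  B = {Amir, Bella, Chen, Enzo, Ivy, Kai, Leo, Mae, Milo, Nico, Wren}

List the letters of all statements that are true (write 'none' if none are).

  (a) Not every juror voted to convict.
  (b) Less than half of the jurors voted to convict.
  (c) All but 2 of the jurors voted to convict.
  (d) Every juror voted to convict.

|A| = 13, |A ∩ B| = 11, |A ∖ B| = 2.
(a) A ⊄ B (|A ∖ B| ≥ 1): holds.
(b) |A ∩ B| < |A ∖ B|: fails.
(c) |A ∖ B| = 2: holds.
(d) A ⊆ B, i.e. every element of A is in B (|A ∖ B| = 0): fails.

(a), (c)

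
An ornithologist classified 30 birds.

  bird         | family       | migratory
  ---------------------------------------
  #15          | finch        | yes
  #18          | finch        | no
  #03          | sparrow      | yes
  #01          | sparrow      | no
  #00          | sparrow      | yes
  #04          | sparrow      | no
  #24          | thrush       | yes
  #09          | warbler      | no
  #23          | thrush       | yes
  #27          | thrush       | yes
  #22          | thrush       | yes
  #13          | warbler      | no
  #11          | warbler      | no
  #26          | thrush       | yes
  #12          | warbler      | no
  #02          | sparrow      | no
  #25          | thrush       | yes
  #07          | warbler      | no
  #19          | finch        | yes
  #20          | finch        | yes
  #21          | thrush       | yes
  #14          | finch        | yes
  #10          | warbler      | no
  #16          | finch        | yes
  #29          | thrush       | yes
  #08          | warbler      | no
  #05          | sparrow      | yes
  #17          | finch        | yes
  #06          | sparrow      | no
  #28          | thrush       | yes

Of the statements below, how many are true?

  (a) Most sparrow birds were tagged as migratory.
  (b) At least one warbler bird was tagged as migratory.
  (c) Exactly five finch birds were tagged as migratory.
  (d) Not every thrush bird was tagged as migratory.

0

(a) sparrow: |A| = 7, |A ∩ B| = 3; needs |A ∩ B| > |A ∖ B| — false.
(b) warbler: |A| = 7, |A ∩ B| = 0; needs A ∩ B ≠ ∅ (|A ∩ B| ≥ 1) — false.
(c) finch: |A| = 7, |A ∩ B| = 6; needs |A ∩ B| = 5 — false.
(d) thrush: |A| = 9, |A ∩ B| = 9; needs A ⊄ B (|A ∖ B| ≥ 1) — false.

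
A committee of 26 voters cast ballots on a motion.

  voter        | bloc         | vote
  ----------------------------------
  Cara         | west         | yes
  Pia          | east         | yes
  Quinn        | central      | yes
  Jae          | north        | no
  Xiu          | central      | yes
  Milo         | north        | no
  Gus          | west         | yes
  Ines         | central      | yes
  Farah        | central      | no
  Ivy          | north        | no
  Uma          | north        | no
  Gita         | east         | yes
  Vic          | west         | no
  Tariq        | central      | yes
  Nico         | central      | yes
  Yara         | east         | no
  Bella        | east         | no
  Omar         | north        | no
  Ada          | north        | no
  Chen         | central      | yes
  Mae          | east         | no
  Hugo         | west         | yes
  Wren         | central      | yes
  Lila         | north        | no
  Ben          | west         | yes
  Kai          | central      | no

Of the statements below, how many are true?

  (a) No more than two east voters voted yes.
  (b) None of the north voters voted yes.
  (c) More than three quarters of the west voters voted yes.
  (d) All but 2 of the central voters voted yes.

(a) east: |A| = 5, |A ∩ B| = 2; needs |A ∩ B| ≤ 2 — true.
(b) north: |A| = 7, |A ∩ B| = 0; needs A ∩ B = ∅ (|A ∩ B| = 0) — true.
(c) west: |A| = 5, |A ∩ B| = 4; needs |A ∩ B| / |A| > 3/4 — true.
(d) central: |A| = 9, |A ∩ B| = 7; needs |A ∖ B| = 2 — true.

4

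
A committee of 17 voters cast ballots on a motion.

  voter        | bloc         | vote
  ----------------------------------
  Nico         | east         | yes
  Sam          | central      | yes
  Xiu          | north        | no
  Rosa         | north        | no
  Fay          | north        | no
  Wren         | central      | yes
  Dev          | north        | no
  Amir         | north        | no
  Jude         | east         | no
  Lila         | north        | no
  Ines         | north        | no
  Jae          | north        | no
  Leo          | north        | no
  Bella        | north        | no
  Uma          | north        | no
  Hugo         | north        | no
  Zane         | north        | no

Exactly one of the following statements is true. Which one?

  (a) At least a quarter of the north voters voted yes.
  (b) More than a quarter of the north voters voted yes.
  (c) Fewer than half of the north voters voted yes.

|A| = 13, |A ∩ B| = 0, |A ∖ B| = 13.
(a) requires |A ∩ B| / |A| ≥ 1/4: false.
(b) requires |A ∩ B| / |A| > 1/4: false.
(c) requires |A ∩ B| < |A ∖ B|: true.

(c)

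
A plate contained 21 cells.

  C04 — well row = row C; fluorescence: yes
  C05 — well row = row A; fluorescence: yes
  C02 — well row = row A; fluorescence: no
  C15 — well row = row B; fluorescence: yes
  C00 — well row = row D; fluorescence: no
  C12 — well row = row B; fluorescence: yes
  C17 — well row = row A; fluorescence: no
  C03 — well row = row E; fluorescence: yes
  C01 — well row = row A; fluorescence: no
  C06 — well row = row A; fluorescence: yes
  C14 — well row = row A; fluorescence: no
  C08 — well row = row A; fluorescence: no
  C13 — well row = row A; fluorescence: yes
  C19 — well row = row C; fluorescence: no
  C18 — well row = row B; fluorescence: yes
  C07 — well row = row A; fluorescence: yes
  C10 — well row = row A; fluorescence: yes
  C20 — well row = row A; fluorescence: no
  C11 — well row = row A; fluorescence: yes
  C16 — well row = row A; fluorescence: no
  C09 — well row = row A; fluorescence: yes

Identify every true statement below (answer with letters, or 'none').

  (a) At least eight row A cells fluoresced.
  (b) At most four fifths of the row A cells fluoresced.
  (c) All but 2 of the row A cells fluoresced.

(b)

|A| = 14, |A ∩ B| = 7, |A ∖ B| = 7.
(a) |A ∩ B| ≥ 8: fails.
(b) |A ∩ B| / |A| ≤ 4/5: holds.
(c) |A ∖ B| = 2: fails.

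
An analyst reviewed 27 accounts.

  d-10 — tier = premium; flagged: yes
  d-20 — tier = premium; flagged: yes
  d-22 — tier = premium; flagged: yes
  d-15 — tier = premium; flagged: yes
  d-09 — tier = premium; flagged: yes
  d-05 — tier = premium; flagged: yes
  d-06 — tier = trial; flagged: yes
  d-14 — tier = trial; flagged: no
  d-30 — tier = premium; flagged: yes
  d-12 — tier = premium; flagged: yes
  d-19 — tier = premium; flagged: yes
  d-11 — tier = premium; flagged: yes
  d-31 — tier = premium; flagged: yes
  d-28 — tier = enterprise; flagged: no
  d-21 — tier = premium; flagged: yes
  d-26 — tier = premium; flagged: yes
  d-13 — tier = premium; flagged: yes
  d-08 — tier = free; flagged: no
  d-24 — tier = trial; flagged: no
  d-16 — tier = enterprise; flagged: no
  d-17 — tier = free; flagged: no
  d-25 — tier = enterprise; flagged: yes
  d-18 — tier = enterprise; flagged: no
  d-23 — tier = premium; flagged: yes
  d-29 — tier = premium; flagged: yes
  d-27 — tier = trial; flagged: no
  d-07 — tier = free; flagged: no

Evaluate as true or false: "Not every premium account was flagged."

The determiner here denotes the relation: A ⊄ B (|A ∖ B| ≥ 1).
|A| = 16, |A ∩ B| = 16, |A ∖ B| = 0.
So the statement is false.

False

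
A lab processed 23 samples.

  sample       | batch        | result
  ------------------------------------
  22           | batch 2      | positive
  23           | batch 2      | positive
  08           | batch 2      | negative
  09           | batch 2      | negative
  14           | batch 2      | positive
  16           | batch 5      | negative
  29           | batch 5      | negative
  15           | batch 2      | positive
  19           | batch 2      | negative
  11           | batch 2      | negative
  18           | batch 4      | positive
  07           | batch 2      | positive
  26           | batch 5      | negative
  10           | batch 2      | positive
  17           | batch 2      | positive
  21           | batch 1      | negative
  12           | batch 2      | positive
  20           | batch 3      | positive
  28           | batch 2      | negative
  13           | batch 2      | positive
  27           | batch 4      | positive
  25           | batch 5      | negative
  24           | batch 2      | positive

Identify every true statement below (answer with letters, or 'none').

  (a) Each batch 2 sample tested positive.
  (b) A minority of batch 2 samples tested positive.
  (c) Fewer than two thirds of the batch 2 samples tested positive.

none

|A| = 15, |A ∩ B| = 10, |A ∖ B| = 5.
(a) A ⊆ B, i.e. every element of A is in B (|A ∖ B| = 0): fails.
(b) |A ∩ B| < |A ∖ B|: fails.
(c) |A ∩ B| / |A| < 2/3: fails.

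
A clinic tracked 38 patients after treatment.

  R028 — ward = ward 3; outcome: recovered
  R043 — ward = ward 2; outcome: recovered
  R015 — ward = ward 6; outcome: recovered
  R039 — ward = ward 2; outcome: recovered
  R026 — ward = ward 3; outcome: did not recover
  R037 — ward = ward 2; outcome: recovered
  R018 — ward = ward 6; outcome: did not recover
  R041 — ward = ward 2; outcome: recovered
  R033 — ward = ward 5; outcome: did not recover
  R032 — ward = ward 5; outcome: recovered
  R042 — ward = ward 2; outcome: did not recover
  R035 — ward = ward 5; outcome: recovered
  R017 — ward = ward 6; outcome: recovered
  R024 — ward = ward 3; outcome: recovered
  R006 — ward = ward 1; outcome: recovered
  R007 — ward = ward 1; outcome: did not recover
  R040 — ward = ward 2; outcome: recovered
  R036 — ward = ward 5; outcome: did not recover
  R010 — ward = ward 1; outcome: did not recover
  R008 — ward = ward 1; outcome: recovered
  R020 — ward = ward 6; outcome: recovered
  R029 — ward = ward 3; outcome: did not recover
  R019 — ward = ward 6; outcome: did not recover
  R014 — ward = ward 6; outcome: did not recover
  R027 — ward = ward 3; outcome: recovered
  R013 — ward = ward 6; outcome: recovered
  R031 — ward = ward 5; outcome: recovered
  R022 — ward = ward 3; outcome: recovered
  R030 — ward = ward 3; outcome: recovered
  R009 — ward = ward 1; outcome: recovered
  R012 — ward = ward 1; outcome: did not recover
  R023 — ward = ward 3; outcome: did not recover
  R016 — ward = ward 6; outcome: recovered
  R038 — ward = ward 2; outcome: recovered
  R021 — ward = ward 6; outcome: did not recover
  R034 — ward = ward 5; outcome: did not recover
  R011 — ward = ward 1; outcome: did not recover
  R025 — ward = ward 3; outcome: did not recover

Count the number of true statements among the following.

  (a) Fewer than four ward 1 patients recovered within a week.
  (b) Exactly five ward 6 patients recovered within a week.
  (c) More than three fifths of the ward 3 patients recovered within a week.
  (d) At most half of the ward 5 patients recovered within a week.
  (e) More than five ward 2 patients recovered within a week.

(a) ward 1: |A| = 7, |A ∩ B| = 3; needs |A ∩ B| < 4 — true.
(b) ward 6: |A| = 9, |A ∩ B| = 5; needs |A ∩ B| = 5 — true.
(c) ward 3: |A| = 9, |A ∩ B| = 5; needs |A ∩ B| / |A| > 3/5 — false.
(d) ward 5: |A| = 6, |A ∩ B| = 3; needs |A ∩ B| ≤ |A ∖ B| — true.
(e) ward 2: |A| = 7, |A ∩ B| = 6; needs |A ∩ B| > 5 — true.

4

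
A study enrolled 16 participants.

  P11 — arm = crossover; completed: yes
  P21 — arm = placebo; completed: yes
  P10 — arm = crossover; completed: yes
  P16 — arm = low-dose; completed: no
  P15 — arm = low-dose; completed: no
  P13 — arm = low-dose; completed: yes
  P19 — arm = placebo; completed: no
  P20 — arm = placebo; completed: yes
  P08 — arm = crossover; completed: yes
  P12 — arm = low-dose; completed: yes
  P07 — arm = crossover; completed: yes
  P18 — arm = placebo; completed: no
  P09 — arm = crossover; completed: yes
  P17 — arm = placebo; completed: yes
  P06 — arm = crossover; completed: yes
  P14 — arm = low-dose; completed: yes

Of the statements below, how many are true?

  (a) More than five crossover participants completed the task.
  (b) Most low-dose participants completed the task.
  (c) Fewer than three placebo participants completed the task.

2

(a) crossover: |A| = 6, |A ∩ B| = 6; needs |A ∩ B| > 5 — true.
(b) low-dose: |A| = 5, |A ∩ B| = 3; needs |A ∩ B| > |A ∖ B| — true.
(c) placebo: |A| = 5, |A ∩ B| = 3; needs |A ∩ B| < 3 — false.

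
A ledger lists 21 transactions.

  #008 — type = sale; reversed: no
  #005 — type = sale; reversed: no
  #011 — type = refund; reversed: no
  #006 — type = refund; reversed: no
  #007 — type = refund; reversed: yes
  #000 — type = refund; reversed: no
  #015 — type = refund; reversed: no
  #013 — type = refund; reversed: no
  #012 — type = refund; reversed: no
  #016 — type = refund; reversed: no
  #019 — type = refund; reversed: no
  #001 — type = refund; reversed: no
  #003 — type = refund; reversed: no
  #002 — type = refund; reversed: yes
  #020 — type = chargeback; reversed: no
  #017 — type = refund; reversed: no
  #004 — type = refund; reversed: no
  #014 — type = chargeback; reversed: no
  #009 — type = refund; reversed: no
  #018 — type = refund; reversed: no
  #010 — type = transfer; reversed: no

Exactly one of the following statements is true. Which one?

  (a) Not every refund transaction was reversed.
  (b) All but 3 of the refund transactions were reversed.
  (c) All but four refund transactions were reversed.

|A| = 16, |A ∩ B| = 2, |A ∖ B| = 14.
(a) requires A ⊄ B (|A ∖ B| ≥ 1): true.
(b) requires |A ∖ B| = 3: false.
(c) requires |A ∖ B| = 4: false.

(a)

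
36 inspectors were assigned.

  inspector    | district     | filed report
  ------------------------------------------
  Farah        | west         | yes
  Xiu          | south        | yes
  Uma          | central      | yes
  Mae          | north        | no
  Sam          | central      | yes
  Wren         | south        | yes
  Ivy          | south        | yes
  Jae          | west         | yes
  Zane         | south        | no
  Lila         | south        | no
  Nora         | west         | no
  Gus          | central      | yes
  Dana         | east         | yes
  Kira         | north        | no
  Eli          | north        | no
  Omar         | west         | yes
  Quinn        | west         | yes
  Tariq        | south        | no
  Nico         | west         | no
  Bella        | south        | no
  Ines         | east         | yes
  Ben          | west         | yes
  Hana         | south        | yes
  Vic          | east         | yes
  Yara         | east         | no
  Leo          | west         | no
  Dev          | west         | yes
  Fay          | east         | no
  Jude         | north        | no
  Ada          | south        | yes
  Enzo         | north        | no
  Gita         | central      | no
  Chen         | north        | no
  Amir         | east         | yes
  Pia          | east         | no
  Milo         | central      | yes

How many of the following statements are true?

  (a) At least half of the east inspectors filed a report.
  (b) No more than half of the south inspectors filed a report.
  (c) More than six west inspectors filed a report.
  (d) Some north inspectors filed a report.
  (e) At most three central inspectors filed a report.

(a) east: |A| = 7, |A ∩ B| = 4; needs |A ∩ B| ≥ |A ∖ B| — true.
(b) south: |A| = 9, |A ∩ B| = 5; needs |A ∩ B| ≤ |A ∖ B| — false.
(c) west: |A| = 9, |A ∩ B| = 6; needs |A ∩ B| > 6 — false.
(d) north: |A| = 6, |A ∩ B| = 0; needs A ∩ B ≠ ∅ (|A ∩ B| ≥ 1) — false.
(e) central: |A| = 5, |A ∩ B| = 4; needs |A ∩ B| ≤ 3 — false.

1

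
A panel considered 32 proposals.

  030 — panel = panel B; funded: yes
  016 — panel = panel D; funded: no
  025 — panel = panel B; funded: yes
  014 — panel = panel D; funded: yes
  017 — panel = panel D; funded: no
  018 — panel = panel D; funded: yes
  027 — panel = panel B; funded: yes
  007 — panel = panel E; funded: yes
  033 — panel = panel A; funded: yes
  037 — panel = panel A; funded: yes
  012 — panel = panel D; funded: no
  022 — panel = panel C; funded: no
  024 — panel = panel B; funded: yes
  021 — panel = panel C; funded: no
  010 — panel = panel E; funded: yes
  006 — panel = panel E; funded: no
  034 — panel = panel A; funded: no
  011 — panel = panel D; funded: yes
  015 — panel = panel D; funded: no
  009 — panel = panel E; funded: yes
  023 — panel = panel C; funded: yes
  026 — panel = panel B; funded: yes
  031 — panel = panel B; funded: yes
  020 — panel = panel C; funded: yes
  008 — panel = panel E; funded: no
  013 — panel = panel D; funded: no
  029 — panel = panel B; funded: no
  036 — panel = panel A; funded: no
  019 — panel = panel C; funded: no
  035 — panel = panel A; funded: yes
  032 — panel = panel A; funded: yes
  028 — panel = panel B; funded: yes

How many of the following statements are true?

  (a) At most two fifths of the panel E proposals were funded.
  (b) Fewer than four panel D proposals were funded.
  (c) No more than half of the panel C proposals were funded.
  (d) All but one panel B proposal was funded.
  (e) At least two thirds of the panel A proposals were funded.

4

(a) panel E: |A| = 5, |A ∩ B| = 3; needs |A ∩ B| / |A| ≤ 2/5 — false.
(b) panel D: |A| = 8, |A ∩ B| = 3; needs |A ∩ B| < 4 — true.
(c) panel C: |A| = 5, |A ∩ B| = 2; needs |A ∩ B| ≤ |A ∖ B| — true.
(d) panel B: |A| = 8, |A ∩ B| = 7; needs |A ∖ B| = 1 — true.
(e) panel A: |A| = 6, |A ∩ B| = 4; needs |A ∩ B| / |A| ≥ 2/3 — true.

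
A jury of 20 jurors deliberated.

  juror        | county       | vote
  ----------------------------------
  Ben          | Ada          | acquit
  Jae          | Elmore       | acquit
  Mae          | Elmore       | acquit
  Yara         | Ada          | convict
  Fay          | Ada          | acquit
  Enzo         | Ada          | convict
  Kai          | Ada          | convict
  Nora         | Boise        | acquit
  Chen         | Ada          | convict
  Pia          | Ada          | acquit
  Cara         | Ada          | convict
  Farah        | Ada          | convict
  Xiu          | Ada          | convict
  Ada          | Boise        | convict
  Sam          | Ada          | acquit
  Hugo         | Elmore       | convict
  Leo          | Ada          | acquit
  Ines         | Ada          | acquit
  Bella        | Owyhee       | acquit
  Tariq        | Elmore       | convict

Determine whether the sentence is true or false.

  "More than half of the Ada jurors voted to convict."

The determiner here denotes the relation: |A ∩ B| > |A ∖ B|.
A (the restrictor) = {Ben, Yara, Fay, Enzo, Kai, Chen, Pia, Cara, Farah, Xiu, Sam, Leo, Ines}, |A| = 13.
A ∩ B = {Yara, Enzo, Kai, Chen, Cara, Farah, Xiu}, so |A ∩ B| = 7.
A ∖ B = {Ben, Fay, Pia, Sam, Leo, Ines}, so |A ∖ B| = 6.
7 > 6, so the statement is true.

True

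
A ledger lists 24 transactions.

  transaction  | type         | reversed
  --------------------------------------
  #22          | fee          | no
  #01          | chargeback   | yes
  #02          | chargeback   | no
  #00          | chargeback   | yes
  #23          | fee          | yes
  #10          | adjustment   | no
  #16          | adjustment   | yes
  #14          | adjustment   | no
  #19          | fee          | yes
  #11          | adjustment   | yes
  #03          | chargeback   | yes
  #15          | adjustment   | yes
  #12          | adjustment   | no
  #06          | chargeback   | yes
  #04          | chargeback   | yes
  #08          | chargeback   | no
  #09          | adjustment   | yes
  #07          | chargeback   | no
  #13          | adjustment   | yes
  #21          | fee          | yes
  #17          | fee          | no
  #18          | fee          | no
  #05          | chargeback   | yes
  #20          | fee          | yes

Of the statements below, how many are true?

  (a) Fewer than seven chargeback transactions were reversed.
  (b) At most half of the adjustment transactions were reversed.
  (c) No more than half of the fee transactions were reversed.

1

(a) chargeback: |A| = 9, |A ∩ B| = 6; needs |A ∩ B| < 7 — true.
(b) adjustment: |A| = 8, |A ∩ B| = 5; needs |A ∩ B| ≤ |A ∖ B| — false.
(c) fee: |A| = 7, |A ∩ B| = 4; needs |A ∩ B| ≤ |A ∖ B| — false.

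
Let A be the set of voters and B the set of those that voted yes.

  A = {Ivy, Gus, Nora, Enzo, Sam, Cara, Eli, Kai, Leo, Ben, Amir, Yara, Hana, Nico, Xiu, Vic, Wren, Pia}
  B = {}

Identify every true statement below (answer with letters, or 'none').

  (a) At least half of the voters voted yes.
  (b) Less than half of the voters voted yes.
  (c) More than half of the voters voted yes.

|A| = 18, |A ∩ B| = 0, |A ∖ B| = 18.
(a) |A ∩ B| ≥ |A ∖ B|: fails.
(b) |A ∩ B| < |A ∖ B|: holds.
(c) |A ∩ B| > |A ∖ B|: fails.

(b)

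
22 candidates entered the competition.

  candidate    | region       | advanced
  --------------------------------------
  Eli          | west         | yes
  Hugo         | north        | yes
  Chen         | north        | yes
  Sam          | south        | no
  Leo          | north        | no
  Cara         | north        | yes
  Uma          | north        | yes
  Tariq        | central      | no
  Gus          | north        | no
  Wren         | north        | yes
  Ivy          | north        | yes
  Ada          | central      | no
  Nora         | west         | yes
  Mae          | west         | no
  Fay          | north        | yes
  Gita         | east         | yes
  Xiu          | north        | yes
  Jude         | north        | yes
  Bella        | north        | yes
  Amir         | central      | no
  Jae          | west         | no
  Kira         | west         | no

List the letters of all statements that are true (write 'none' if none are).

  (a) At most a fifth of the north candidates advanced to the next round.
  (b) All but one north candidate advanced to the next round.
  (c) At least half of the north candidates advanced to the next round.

(c)

|A| = 12, |A ∩ B| = 10, |A ∖ B| = 2.
(a) |A ∩ B| / |A| ≤ 1/5: fails.
(b) |A ∖ B| = 1: fails.
(c) |A ∩ B| ≥ |A ∖ B|: holds.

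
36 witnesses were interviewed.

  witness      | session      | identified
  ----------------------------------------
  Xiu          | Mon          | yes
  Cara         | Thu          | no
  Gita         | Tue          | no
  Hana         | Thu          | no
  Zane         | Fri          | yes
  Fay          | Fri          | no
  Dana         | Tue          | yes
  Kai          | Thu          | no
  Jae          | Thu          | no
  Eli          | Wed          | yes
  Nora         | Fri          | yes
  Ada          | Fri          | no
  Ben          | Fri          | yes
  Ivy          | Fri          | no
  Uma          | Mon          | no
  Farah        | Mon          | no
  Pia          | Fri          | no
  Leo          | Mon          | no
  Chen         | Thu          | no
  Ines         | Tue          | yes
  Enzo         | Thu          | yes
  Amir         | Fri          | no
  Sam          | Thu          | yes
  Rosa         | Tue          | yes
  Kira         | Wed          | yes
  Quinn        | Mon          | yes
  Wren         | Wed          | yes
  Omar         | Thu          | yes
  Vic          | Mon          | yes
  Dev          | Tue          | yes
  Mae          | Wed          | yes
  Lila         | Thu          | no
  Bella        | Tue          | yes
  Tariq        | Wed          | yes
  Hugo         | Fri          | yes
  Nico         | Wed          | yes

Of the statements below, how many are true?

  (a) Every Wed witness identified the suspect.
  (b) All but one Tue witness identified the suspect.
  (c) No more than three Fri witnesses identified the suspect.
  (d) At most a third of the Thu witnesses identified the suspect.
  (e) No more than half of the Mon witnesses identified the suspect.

4

(a) Wed: |A| = 6, |A ∩ B| = 6; needs A ⊆ B, i.e. every element of A is in B (|A ∖ B| = 0) — true.
(b) Tue: |A| = 6, |A ∩ B| = 5; needs |A ∖ B| = 1 — true.
(c) Fri: |A| = 9, |A ∩ B| = 4; needs |A ∩ B| ≤ 3 — false.
(d) Thu: |A| = 9, |A ∩ B| = 3; needs |A ∩ B| / |A| ≤ 1/3 — true.
(e) Mon: |A| = 6, |A ∩ B| = 3; needs |A ∩ B| ≤ |A ∖ B| — true.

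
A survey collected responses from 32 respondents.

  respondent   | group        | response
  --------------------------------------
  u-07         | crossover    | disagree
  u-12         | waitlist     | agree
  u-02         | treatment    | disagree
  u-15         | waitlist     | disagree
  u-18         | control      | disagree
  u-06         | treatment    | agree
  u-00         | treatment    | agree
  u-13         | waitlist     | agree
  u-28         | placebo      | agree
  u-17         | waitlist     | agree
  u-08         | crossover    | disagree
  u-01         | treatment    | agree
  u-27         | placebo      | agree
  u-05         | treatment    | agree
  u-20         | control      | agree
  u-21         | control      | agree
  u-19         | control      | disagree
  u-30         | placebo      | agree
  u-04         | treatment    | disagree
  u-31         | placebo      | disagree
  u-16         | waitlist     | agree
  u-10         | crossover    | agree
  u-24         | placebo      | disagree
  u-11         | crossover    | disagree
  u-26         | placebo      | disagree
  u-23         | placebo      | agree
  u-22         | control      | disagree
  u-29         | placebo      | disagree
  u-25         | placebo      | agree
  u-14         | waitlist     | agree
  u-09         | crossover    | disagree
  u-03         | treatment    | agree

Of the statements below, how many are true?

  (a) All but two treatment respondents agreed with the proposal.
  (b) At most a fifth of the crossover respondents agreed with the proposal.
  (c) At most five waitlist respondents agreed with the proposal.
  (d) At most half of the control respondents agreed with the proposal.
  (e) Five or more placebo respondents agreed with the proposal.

5

(a) treatment: |A| = 7, |A ∩ B| = 5; needs |A ∖ B| = 2 — true.
(b) crossover: |A| = 5, |A ∩ B| = 1; needs |A ∩ B| / |A| ≤ 1/5 — true.
(c) waitlist: |A| = 6, |A ∩ B| = 5; needs |A ∩ B| ≤ 5 — true.
(d) control: |A| = 5, |A ∩ B| = 2; needs |A ∩ B| ≤ |A ∖ B| — true.
(e) placebo: |A| = 9, |A ∩ B| = 5; needs |A ∩ B| ≥ 5 — true.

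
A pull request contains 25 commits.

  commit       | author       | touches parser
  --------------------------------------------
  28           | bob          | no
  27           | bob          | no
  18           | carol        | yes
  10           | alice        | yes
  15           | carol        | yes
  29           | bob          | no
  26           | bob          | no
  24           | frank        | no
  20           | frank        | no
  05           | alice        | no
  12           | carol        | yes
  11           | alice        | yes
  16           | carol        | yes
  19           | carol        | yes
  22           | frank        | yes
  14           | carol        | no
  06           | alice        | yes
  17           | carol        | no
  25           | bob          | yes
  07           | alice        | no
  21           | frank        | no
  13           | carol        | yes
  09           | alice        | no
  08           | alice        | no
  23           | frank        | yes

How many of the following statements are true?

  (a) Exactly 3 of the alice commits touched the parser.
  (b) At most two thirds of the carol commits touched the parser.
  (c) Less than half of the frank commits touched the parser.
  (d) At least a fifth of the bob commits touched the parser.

(a) alice: |A| = 7, |A ∩ B| = 3; needs |A ∩ B| = 3 — true.
(b) carol: |A| = 8, |A ∩ B| = 6; needs |A ∩ B| / |A| ≤ 2/3 — false.
(c) frank: |A| = 5, |A ∩ B| = 2; needs |A ∩ B| < |A ∖ B| — true.
(d) bob: |A| = 5, |A ∩ B| = 1; needs |A ∩ B| / |A| ≥ 1/5 — true.

3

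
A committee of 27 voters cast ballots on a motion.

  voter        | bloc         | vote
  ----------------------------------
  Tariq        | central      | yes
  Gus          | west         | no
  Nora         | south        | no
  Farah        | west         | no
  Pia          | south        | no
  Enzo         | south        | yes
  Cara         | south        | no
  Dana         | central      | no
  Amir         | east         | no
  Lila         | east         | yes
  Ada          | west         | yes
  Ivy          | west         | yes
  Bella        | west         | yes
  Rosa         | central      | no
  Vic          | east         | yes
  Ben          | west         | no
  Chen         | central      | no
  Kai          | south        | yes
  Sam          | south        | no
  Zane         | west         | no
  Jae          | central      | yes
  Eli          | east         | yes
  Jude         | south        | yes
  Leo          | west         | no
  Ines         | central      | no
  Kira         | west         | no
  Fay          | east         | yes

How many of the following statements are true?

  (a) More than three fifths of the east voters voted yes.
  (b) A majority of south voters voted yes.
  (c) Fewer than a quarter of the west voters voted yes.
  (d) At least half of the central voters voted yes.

1

(a) east: |A| = 5, |A ∩ B| = 4; needs |A ∩ B| / |A| > 3/5 — true.
(b) south: |A| = 7, |A ∩ B| = 3; needs |A ∩ B| > |A ∖ B| — false.
(c) west: |A| = 9, |A ∩ B| = 3; needs |A ∩ B| / |A| < 1/4 — false.
(d) central: |A| = 6, |A ∩ B| = 2; needs |A ∩ B| ≥ |A ∖ B| — false.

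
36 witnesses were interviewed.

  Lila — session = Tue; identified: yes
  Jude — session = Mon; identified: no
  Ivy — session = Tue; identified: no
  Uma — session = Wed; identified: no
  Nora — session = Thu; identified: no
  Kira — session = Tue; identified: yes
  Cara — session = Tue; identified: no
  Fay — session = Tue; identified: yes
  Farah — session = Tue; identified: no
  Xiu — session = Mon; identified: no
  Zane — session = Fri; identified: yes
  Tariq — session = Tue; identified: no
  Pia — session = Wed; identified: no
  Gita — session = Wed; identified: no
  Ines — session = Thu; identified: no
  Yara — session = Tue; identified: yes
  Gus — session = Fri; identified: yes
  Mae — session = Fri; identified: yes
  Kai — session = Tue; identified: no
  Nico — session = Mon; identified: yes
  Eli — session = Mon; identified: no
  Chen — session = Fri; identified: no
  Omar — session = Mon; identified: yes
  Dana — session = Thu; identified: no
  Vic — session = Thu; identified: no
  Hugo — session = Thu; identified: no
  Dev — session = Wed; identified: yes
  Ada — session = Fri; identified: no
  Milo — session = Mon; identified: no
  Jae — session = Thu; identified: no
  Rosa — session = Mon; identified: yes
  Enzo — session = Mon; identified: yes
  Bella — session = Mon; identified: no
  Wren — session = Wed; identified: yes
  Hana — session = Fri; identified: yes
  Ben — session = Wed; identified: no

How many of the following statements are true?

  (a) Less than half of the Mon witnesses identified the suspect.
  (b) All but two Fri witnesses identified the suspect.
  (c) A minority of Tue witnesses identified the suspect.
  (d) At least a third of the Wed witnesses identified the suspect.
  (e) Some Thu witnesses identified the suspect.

4

(a) Mon: |A| = 9, |A ∩ B| = 4; needs |A ∩ B| < |A ∖ B| — true.
(b) Fri: |A| = 6, |A ∩ B| = 4; needs |A ∖ B| = 2 — true.
(c) Tue: |A| = 9, |A ∩ B| = 4; needs |A ∩ B| < |A ∖ B| — true.
(d) Wed: |A| = 6, |A ∩ B| = 2; needs |A ∩ B| / |A| ≥ 1/3 — true.
(e) Thu: |A| = 6, |A ∩ B| = 0; needs A ∩ B ≠ ∅ (|A ∩ B| ≥ 1) — false.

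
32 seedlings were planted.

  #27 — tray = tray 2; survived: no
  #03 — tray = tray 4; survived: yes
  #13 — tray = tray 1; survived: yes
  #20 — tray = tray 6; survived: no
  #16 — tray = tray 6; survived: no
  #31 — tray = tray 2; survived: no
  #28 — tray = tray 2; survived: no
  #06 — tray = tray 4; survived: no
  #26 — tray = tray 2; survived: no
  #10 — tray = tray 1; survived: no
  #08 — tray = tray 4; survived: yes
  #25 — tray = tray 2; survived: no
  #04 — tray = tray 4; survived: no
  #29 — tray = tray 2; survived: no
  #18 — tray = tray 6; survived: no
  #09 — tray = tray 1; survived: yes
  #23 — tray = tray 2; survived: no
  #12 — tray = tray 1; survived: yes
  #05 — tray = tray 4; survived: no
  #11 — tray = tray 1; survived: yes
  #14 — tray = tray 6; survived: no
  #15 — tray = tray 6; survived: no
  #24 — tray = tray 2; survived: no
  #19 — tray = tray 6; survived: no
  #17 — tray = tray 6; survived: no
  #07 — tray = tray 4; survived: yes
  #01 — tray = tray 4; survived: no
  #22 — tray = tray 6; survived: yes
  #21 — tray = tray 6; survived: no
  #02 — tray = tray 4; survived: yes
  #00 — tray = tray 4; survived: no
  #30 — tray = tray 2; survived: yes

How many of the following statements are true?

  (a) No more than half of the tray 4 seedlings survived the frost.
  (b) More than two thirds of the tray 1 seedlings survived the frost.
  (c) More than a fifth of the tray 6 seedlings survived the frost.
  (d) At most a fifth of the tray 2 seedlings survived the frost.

(a) tray 4: |A| = 9, |A ∩ B| = 4; needs |A ∩ B| ≤ |A ∖ B| — true.
(b) tray 1: |A| = 5, |A ∩ B| = 4; needs |A ∩ B| / |A| > 2/3 — true.
(c) tray 6: |A| = 9, |A ∩ B| = 1; needs |A ∩ B| / |A| > 1/5 — false.
(d) tray 2: |A| = 9, |A ∩ B| = 1; needs |A ∩ B| / |A| ≤ 1/5 — true.

3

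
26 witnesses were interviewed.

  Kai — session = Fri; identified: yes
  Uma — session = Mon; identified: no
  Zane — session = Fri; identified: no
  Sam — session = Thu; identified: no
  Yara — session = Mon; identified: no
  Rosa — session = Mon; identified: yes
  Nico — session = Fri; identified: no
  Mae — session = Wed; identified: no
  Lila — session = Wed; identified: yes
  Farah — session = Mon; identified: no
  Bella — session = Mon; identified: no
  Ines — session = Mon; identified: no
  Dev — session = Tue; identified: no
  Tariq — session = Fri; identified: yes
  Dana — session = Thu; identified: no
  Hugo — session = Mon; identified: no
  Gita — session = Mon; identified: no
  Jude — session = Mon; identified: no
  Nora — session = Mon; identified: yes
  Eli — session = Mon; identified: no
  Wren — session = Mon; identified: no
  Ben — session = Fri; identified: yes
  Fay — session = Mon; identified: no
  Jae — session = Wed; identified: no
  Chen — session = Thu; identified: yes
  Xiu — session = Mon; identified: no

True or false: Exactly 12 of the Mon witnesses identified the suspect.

Truth condition: |A ∩ B| = 12.
A (the restrictor) = {Uma, Yara, Rosa, Farah, Bella, Ines, Hugo, Gita, Jude, Nora, Eli, Wren, Fay, Xiu}, |A| = 14.
A ∩ B = {Rosa, Nora}, so |A ∩ B| = 2.
|A ∩ B| = 2, so the statement is false.

False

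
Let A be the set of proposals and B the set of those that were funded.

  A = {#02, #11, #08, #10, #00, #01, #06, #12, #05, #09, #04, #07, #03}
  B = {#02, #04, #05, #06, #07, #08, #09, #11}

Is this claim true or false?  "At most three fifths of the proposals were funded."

The determiner here denotes the relation: |A ∩ B| / |A| ≤ 3/5.
A (the restrictor) = {#02, #11, #08, #10, #00, #01, #06, #12, #05, #09, #04, #07, #03}, |A| = 13.
A ∩ B = {#02, #11, #08, #06, #05, #09, #04, #07}, so |A ∩ B| = 8.
A ∖ B = {#10, #00, #01, #12, #03}, so |A ∖ B| = 5.
|A ∩ B|/|A| = 8/13, so the statement is false.

False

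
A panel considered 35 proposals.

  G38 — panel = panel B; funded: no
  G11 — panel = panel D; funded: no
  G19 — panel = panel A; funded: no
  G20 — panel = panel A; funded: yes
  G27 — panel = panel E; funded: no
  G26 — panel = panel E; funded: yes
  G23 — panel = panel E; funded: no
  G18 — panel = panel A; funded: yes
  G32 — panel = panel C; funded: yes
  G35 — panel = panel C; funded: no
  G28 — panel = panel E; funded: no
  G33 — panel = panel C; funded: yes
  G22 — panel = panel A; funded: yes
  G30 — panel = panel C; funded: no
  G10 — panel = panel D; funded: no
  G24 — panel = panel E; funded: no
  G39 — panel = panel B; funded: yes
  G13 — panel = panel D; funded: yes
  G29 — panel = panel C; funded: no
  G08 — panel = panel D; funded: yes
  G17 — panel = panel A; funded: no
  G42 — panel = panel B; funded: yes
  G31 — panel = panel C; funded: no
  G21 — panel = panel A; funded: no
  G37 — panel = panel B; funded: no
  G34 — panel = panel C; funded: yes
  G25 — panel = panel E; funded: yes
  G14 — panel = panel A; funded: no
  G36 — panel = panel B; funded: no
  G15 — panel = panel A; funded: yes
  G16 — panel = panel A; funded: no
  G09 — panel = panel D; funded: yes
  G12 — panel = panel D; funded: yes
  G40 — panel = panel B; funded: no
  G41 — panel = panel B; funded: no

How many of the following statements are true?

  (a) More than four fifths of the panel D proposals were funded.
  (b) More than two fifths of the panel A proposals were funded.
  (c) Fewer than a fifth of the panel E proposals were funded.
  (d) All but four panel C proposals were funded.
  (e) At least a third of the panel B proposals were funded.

(a) panel D: |A| = 6, |A ∩ B| = 4; needs |A ∩ B| / |A| > 4/5 — false.
(b) panel A: |A| = 9, |A ∩ B| = 4; needs |A ∩ B| / |A| > 2/5 — true.
(c) panel E: |A| = 6, |A ∩ B| = 2; needs |A ∩ B| / |A| < 1/5 — false.
(d) panel C: |A| = 7, |A ∩ B| = 3; needs |A ∖ B| = 4 — true.
(e) panel B: |A| = 7, |A ∩ B| = 2; needs |A ∩ B| / |A| ≥ 1/3 — false.

2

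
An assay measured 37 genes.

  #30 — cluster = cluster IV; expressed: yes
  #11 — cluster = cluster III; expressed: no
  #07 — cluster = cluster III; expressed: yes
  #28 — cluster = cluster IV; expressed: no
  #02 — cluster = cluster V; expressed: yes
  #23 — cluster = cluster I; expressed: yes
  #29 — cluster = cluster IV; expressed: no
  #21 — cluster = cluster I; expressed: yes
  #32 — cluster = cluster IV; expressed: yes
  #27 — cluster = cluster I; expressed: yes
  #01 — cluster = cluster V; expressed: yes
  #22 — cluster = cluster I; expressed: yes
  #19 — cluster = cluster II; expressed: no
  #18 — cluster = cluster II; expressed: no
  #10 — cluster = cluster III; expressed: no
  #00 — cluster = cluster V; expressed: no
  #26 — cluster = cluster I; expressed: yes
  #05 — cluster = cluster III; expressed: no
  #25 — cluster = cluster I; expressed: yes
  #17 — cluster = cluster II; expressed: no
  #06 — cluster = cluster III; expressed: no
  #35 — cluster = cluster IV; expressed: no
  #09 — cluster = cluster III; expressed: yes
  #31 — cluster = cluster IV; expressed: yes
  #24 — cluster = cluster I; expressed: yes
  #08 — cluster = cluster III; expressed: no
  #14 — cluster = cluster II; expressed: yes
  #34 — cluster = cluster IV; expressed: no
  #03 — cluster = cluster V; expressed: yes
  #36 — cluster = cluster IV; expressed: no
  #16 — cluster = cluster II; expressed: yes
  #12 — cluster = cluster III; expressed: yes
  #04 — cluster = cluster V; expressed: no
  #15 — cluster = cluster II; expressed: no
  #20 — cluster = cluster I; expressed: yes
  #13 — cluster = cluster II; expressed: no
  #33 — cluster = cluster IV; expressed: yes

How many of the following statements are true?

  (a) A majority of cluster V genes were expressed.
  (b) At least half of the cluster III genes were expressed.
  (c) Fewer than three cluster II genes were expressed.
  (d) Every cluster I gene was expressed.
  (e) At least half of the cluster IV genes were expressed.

(a) cluster V: |A| = 5, |A ∩ B| = 3; needs |A ∩ B| > |A ∖ B| — true.
(b) cluster III: |A| = 8, |A ∩ B| = 3; needs |A ∩ B| ≥ |A ∖ B| — false.
(c) cluster II: |A| = 7, |A ∩ B| = 2; needs |A ∩ B| < 3 — true.
(d) cluster I: |A| = 8, |A ∩ B| = 8; needs A ⊆ B, i.e. every element of A is in B (|A ∖ B| = 0) — true.
(e) cluster IV: |A| = 9, |A ∩ B| = 4; needs |A ∩ B| ≥ |A ∖ B| — false.

3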